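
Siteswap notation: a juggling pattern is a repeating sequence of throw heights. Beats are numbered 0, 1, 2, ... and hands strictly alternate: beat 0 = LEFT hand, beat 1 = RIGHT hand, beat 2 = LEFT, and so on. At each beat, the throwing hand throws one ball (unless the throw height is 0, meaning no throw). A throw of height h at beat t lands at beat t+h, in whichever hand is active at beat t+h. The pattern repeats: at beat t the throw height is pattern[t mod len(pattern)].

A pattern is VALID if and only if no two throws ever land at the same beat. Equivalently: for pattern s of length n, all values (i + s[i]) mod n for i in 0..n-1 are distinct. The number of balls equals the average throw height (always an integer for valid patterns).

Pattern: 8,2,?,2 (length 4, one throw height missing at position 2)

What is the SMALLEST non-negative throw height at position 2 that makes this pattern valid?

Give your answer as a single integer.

i=0: (0 + 8) mod 4 = 0
i=1: (1 + 2) mod 4 = 3
i=2: s[i]=? (unknown)
i=3: (3 + 2) mod 4 = 1
Known residues: [0, 1, 3]; need a permutation of 0..3, so missing residue r = 2
Need (2 + s) mod 4 = 2; smallest s = (2 - 2) mod 4 = 0

Answer: 0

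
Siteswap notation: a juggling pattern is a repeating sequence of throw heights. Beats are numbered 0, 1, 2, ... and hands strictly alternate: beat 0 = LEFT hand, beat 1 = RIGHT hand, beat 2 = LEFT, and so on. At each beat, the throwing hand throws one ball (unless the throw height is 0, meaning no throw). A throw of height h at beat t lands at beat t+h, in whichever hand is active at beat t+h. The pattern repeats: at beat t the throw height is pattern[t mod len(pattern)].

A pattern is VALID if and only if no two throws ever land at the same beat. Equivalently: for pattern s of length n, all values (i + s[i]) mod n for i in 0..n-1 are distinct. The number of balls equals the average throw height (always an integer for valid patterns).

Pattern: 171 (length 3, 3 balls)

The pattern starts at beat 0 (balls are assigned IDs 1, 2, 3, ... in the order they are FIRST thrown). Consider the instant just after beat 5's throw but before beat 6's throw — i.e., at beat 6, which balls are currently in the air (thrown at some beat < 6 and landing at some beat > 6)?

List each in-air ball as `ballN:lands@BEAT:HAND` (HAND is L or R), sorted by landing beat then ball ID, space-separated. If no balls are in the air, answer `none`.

Beat 0 (L): throw ball1 h=1 -> lands@1:R; in-air after throw: [b1@1:R]
Beat 1 (R): throw ball1 h=7 -> lands@8:L; in-air after throw: [b1@8:L]
Beat 2 (L): throw ball2 h=1 -> lands@3:R; in-air after throw: [b2@3:R b1@8:L]
Beat 3 (R): throw ball2 h=1 -> lands@4:L; in-air after throw: [b2@4:L b1@8:L]
Beat 4 (L): throw ball2 h=7 -> lands@11:R; in-air after throw: [b1@8:L b2@11:R]
Beat 5 (R): throw ball3 h=1 -> lands@6:L; in-air after throw: [b3@6:L b1@8:L b2@11:R]
Beat 6 (L): throw ball3 h=1 -> lands@7:R; in-air after throw: [b3@7:R b1@8:L b2@11:R]

Answer: ball1:lands@8:L ball2:lands@11:R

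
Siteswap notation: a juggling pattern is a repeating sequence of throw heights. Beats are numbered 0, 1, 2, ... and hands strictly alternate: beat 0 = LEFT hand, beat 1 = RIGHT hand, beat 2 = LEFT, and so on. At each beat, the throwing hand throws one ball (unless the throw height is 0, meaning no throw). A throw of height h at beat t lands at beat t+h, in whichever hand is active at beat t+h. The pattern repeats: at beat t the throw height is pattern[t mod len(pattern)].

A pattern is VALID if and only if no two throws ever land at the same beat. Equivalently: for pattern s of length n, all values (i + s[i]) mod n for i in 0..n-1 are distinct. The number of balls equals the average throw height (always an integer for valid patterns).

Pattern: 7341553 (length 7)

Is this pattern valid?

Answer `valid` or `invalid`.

Answer: invalid

Derivation:
i=0: (i + s[i]) mod n = (0 + 7) mod 7 = 0
i=1: (i + s[i]) mod n = (1 + 3) mod 7 = 4
i=2: (i + s[i]) mod n = (2 + 4) mod 7 = 6
i=3: (i + s[i]) mod n = (3 + 1) mod 7 = 4
i=4: (i + s[i]) mod n = (4 + 5) mod 7 = 2
i=5: (i + s[i]) mod n = (5 + 5) mod 7 = 3
i=6: (i + s[i]) mod n = (6 + 3) mod 7 = 2
Residues: [0, 4, 6, 4, 2, 3, 2], distinct: False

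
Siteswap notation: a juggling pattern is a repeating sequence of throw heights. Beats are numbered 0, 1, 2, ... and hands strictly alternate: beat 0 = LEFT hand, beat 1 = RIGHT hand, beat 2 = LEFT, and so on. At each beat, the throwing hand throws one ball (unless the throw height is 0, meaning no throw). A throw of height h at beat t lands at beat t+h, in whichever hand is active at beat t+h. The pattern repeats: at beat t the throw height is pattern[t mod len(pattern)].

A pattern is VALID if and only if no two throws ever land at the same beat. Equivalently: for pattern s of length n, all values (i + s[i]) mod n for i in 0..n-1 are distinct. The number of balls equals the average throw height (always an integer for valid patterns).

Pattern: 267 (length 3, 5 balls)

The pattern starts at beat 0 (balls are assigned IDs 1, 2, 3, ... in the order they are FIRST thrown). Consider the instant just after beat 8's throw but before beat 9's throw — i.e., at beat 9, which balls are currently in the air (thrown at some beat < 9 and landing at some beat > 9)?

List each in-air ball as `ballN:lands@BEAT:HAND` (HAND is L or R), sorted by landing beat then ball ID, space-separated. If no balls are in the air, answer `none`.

Beat 0 (L): throw ball1 h=2 -> lands@2:L; in-air after throw: [b1@2:L]
Beat 1 (R): throw ball2 h=6 -> lands@7:R; in-air after throw: [b1@2:L b2@7:R]
Beat 2 (L): throw ball1 h=7 -> lands@9:R; in-air after throw: [b2@7:R b1@9:R]
Beat 3 (R): throw ball3 h=2 -> lands@5:R; in-air after throw: [b3@5:R b2@7:R b1@9:R]
Beat 4 (L): throw ball4 h=6 -> lands@10:L; in-air after throw: [b3@5:R b2@7:R b1@9:R b4@10:L]
Beat 5 (R): throw ball3 h=7 -> lands@12:L; in-air after throw: [b2@7:R b1@9:R b4@10:L b3@12:L]
Beat 6 (L): throw ball5 h=2 -> lands@8:L; in-air after throw: [b2@7:R b5@8:L b1@9:R b4@10:L b3@12:L]
Beat 7 (R): throw ball2 h=6 -> lands@13:R; in-air after throw: [b5@8:L b1@9:R b4@10:L b3@12:L b2@13:R]
Beat 8 (L): throw ball5 h=7 -> lands@15:R; in-air after throw: [b1@9:R b4@10:L b3@12:L b2@13:R b5@15:R]
Beat 9 (R): throw ball1 h=2 -> lands@11:R; in-air after throw: [b4@10:L b1@11:R b3@12:L b2@13:R b5@15:R]

Answer: ball4:lands@10:L ball3:lands@12:L ball2:lands@13:R ball5:lands@15:R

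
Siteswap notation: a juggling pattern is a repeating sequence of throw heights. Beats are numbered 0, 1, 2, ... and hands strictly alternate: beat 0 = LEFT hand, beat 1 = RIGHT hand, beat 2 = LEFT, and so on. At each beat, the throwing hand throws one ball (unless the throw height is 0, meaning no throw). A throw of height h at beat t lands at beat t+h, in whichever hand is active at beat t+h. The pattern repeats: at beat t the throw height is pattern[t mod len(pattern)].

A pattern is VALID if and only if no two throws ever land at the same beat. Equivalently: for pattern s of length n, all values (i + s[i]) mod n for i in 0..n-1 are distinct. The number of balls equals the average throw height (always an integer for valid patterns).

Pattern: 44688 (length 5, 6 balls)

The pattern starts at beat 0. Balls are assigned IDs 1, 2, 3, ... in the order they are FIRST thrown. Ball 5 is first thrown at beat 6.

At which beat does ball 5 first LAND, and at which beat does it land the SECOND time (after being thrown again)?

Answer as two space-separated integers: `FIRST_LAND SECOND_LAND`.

Beat 0 (L): throw ball1 h=4 -> lands@4:L; in-air after throw: [b1@4:L]
Beat 1 (R): throw ball2 h=4 -> lands@5:R; in-air after throw: [b1@4:L b2@5:R]
Beat 2 (L): throw ball3 h=6 -> lands@8:L; in-air after throw: [b1@4:L b2@5:R b3@8:L]
Beat 3 (R): throw ball4 h=8 -> lands@11:R; in-air after throw: [b1@4:L b2@5:R b3@8:L b4@11:R]
Beat 4 (L): throw ball1 h=8 -> lands@12:L; in-air after throw: [b2@5:R b3@8:L b4@11:R b1@12:L]
Beat 5 (R): throw ball2 h=4 -> lands@9:R; in-air after throw: [b3@8:L b2@9:R b4@11:R b1@12:L]
Beat 6 (L): throw ball5 h=4 -> lands@10:L; in-air after throw: [b3@8:L b2@9:R b5@10:L b4@11:R b1@12:L]
Beat 7 (R): throw ball6 h=6 -> lands@13:R; in-air after throw: [b3@8:L b2@9:R b5@10:L b4@11:R b1@12:L b6@13:R]
Beat 8 (L): throw ball3 h=8 -> lands@16:L; in-air after throw: [b2@9:R b5@10:L b4@11:R b1@12:L b6@13:R b3@16:L]
Beat 9 (R): throw ball2 h=8 -> lands@17:R; in-air after throw: [b5@10:L b4@11:R b1@12:L b6@13:R b3@16:L b2@17:R]
Beat 10 (L): throw ball5 h=4 -> lands@14:L; in-air after throw: [b4@11:R b1@12:L b6@13:R b5@14:L b3@16:L b2@17:R]
Beat 11 (R): throw ball4 h=4 -> lands@15:R; in-air after throw: [b1@12:L b6@13:R b5@14:L b4@15:R b3@16:L b2@17:R]
Beat 12 (L): throw ball1 h=6 -> lands@18:L; in-air after throw: [b6@13:R b5@14:L b4@15:R b3@16:L b2@17:R b1@18:L]
Beat 13 (R): throw ball6 h=8 -> lands@21:R; in-air after throw: [b5@14:L b4@15:R b3@16:L b2@17:R b1@18:L b6@21:R]
Beat 14 (L): throw ball5 h=8 -> lands@22:L; in-air after throw: [b4@15:R b3@16:L b2@17:R b1@18:L b6@21:R b5@22:L]
Ball 5: thrown@6 h=4 -> first land @10; rethrown@10 h=4 -> second land @14

Answer: 10 14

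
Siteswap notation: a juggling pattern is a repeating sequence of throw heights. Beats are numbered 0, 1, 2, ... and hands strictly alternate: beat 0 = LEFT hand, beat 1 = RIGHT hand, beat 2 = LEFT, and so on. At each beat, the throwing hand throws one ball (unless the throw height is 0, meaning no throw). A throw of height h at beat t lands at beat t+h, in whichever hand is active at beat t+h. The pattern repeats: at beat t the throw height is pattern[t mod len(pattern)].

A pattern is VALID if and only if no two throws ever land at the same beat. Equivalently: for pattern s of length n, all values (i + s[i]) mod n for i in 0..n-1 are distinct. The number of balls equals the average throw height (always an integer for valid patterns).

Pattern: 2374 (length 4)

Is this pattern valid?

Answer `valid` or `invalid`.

i=0: (i + s[i]) mod n = (0 + 2) mod 4 = 2
i=1: (i + s[i]) mod n = (1 + 3) mod 4 = 0
i=2: (i + s[i]) mod n = (2 + 7) mod 4 = 1
i=3: (i + s[i]) mod n = (3 + 4) mod 4 = 3
Residues: [2, 0, 1, 3], distinct: True

Answer: valid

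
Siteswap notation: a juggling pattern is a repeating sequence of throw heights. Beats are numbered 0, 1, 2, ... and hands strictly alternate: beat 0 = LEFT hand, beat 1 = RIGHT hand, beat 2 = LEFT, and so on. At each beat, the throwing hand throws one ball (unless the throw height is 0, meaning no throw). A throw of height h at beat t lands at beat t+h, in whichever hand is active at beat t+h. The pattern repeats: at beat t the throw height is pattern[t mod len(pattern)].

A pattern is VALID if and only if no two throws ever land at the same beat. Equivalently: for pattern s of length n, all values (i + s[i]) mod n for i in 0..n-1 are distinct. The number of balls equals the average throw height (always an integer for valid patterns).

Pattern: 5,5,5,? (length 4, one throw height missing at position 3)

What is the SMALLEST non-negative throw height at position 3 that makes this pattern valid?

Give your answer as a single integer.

Answer: 1

Derivation:
i=0: (0 + 5) mod 4 = 1
i=1: (1 + 5) mod 4 = 2
i=2: (2 + 5) mod 4 = 3
i=3: s[i]=? (unknown)
Known residues: [1, 2, 3]; need a permutation of 0..3, so missing residue r = 0
Need (3 + s) mod 4 = 0; smallest s = (0 - 3) mod 4 = 1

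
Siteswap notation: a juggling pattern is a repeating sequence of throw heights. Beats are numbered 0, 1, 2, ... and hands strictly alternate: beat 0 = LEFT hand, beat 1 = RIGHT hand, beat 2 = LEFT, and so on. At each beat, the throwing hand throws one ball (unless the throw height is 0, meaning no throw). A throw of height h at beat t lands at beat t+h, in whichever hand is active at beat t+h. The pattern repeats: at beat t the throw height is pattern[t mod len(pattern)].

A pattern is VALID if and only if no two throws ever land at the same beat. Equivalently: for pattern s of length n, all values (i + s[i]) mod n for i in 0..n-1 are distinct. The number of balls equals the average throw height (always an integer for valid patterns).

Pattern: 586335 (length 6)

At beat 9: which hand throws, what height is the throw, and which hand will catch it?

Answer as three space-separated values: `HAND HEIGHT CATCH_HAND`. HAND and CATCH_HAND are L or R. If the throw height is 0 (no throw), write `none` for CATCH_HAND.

Answer: R 3 L

Derivation:
Beat 9: 9 mod 2 = 1, so hand = R
Throw height = pattern[9 mod 6] = pattern[3] = 3
Lands at beat 9+3=12, 12 mod 2 = 0, so catch hand = L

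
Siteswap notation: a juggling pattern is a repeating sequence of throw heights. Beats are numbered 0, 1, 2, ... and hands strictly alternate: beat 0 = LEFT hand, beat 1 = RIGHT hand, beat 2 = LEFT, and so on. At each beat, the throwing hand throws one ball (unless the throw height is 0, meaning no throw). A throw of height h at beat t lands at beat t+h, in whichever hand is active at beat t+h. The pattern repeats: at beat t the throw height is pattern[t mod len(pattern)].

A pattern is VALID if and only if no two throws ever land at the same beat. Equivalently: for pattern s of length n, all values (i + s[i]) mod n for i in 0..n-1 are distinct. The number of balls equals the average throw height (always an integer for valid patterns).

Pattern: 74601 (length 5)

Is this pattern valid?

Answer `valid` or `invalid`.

i=0: (i + s[i]) mod n = (0 + 7) mod 5 = 2
i=1: (i + s[i]) mod n = (1 + 4) mod 5 = 0
i=2: (i + s[i]) mod n = (2 + 6) mod 5 = 3
i=3: (i + s[i]) mod n = (3 + 0) mod 5 = 3
i=4: (i + s[i]) mod n = (4 + 1) mod 5 = 0
Residues: [2, 0, 3, 3, 0], distinct: False

Answer: invalid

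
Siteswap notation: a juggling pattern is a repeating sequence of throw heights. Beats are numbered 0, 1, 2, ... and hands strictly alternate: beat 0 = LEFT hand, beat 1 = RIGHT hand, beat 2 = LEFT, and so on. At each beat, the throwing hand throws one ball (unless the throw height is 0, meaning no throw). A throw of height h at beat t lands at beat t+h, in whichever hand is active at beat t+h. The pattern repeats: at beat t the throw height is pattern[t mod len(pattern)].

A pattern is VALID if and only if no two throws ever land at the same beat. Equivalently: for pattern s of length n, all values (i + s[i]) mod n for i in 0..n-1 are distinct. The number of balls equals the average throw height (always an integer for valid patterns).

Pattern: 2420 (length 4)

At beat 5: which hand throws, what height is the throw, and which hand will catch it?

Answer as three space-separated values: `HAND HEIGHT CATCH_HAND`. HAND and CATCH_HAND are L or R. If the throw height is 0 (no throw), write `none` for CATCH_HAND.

Beat 5: 5 mod 2 = 1, so hand = R
Throw height = pattern[5 mod 4] = pattern[1] = 4
Lands at beat 5+4=9, 9 mod 2 = 1, so catch hand = R

Answer: R 4 R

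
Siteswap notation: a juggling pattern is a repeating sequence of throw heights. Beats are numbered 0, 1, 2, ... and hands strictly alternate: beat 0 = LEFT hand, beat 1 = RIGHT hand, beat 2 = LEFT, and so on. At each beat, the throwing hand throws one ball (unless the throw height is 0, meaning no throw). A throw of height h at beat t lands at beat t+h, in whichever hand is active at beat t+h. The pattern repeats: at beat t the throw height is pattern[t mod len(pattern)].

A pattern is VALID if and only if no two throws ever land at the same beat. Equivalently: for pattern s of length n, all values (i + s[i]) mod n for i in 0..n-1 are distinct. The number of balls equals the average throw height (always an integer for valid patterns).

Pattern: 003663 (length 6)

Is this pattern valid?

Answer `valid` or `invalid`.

Answer: valid

Derivation:
i=0: (i + s[i]) mod n = (0 + 0) mod 6 = 0
i=1: (i + s[i]) mod n = (1 + 0) mod 6 = 1
i=2: (i + s[i]) mod n = (2 + 3) mod 6 = 5
i=3: (i + s[i]) mod n = (3 + 6) mod 6 = 3
i=4: (i + s[i]) mod n = (4 + 6) mod 6 = 4
i=5: (i + s[i]) mod n = (5 + 3) mod 6 = 2
Residues: [0, 1, 5, 3, 4, 2], distinct: True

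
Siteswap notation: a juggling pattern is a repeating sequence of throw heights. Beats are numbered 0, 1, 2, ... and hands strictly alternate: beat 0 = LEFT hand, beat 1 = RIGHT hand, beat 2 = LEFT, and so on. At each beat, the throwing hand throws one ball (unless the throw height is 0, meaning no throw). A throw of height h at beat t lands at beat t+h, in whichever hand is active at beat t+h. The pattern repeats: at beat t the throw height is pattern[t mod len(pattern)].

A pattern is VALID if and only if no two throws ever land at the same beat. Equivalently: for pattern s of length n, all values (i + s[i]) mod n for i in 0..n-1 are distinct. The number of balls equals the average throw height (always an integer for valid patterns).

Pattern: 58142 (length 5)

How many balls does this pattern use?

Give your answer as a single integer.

Pattern = [5, 8, 1, 4, 2], length n = 5
  position 0: throw height = 5, running sum = 5
  position 1: throw height = 8, running sum = 13
  position 2: throw height = 1, running sum = 14
  position 3: throw height = 4, running sum = 18
  position 4: throw height = 2, running sum = 20
Total sum = 20; balls = sum / n = 20 / 5 = 4

Answer: 4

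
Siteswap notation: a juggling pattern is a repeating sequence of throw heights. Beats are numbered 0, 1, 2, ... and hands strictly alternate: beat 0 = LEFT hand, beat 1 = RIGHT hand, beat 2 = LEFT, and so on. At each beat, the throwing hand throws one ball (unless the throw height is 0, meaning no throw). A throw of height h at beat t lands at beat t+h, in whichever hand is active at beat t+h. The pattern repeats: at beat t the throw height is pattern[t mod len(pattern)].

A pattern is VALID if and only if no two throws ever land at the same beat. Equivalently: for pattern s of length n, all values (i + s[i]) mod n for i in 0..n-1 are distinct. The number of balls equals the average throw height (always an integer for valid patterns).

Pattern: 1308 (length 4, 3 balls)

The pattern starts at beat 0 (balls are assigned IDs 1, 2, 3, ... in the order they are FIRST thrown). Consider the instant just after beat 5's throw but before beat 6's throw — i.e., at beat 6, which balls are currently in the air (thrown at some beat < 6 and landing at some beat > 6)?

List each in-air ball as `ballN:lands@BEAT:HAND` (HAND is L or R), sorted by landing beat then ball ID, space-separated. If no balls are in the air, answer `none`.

Answer: ball1:lands@8:L ball2:lands@11:R

Derivation:
Beat 0 (L): throw ball1 h=1 -> lands@1:R; in-air after throw: [b1@1:R]
Beat 1 (R): throw ball1 h=3 -> lands@4:L; in-air after throw: [b1@4:L]
Beat 3 (R): throw ball2 h=8 -> lands@11:R; in-air after throw: [b1@4:L b2@11:R]
Beat 4 (L): throw ball1 h=1 -> lands@5:R; in-air after throw: [b1@5:R b2@11:R]
Beat 5 (R): throw ball1 h=3 -> lands@8:L; in-air after throw: [b1@8:L b2@11:R]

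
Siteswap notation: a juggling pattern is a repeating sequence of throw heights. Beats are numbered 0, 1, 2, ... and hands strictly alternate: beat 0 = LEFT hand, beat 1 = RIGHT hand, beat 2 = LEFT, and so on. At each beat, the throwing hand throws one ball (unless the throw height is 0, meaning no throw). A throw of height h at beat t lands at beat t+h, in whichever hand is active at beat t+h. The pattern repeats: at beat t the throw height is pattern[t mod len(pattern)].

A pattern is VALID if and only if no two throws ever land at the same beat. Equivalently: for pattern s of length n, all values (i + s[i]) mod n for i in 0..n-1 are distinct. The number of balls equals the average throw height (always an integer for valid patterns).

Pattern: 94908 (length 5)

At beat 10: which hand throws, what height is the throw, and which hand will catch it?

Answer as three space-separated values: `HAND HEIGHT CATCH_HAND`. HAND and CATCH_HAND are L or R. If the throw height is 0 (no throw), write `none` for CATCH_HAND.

Beat 10: 10 mod 2 = 0, so hand = L
Throw height = pattern[10 mod 5] = pattern[0] = 9
Lands at beat 10+9=19, 19 mod 2 = 1, so catch hand = R

Answer: L 9 R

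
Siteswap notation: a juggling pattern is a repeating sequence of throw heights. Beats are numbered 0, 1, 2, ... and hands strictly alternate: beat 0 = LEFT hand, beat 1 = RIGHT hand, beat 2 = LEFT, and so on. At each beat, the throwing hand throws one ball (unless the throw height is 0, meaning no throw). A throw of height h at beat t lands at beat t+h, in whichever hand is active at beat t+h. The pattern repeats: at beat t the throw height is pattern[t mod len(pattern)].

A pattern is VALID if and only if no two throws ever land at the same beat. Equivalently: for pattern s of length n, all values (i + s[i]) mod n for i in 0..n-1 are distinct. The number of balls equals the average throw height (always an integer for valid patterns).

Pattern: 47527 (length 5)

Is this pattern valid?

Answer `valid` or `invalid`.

Answer: valid

Derivation:
i=0: (i + s[i]) mod n = (0 + 4) mod 5 = 4
i=1: (i + s[i]) mod n = (1 + 7) mod 5 = 3
i=2: (i + s[i]) mod n = (2 + 5) mod 5 = 2
i=3: (i + s[i]) mod n = (3 + 2) mod 5 = 0
i=4: (i + s[i]) mod n = (4 + 7) mod 5 = 1
Residues: [4, 3, 2, 0, 1], distinct: True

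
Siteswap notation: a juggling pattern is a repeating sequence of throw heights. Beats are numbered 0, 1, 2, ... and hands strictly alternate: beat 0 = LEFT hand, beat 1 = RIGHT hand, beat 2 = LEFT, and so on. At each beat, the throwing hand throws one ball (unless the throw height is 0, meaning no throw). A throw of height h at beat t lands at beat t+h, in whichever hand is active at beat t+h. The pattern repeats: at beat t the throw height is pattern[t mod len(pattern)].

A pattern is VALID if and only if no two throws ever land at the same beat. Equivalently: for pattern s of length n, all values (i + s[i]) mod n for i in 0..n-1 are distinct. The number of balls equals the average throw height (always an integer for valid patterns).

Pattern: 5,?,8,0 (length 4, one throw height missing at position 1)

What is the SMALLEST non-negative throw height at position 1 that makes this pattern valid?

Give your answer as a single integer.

Answer: 3

Derivation:
i=0: (0 + 5) mod 4 = 1
i=1: s[i]=? (unknown)
i=2: (2 + 8) mod 4 = 2
i=3: (3 + 0) mod 4 = 3
Known residues: [1, 2, 3]; need a permutation of 0..3, so missing residue r = 0
Need (1 + s) mod 4 = 0; smallest s = (0 - 1) mod 4 = 3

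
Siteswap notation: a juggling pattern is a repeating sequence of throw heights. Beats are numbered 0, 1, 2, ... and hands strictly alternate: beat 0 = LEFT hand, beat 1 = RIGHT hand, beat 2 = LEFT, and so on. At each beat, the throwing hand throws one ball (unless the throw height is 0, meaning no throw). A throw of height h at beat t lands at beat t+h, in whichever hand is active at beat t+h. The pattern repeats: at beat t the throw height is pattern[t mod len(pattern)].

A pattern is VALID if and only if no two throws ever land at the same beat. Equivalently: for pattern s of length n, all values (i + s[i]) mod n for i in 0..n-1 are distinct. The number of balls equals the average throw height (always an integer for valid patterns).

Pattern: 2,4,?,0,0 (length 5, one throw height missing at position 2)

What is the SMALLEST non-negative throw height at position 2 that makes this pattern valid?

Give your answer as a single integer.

Answer: 4

Derivation:
i=0: (0 + 2) mod 5 = 2
i=1: (1 + 4) mod 5 = 0
i=2: s[i]=? (unknown)
i=3: (3 + 0) mod 5 = 3
i=4: (4 + 0) mod 5 = 4
Known residues: [0, 2, 3, 4]; need a permutation of 0..4, so missing residue r = 1
Need (2 + s) mod 5 = 1; smallest s = (1 - 2) mod 5 = 4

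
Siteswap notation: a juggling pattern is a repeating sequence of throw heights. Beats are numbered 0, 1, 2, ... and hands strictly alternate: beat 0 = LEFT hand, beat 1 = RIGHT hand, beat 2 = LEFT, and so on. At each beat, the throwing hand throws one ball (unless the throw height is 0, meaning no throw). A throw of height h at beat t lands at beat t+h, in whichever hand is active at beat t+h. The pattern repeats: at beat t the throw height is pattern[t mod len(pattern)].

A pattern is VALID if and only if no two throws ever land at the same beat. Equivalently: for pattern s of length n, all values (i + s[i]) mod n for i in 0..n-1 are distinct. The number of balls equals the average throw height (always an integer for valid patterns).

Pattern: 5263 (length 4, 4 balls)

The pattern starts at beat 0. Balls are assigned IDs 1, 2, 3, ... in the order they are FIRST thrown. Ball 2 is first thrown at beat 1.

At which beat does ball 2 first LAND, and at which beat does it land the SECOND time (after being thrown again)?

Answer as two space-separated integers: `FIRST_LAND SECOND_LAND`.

Answer: 3 6

Derivation:
Beat 0 (L): throw ball1 h=5 -> lands@5:R; in-air after throw: [b1@5:R]
Beat 1 (R): throw ball2 h=2 -> lands@3:R; in-air after throw: [b2@3:R b1@5:R]
Beat 2 (L): throw ball3 h=6 -> lands@8:L; in-air after throw: [b2@3:R b1@5:R b3@8:L]
Beat 3 (R): throw ball2 h=3 -> lands@6:L; in-air after throw: [b1@5:R b2@6:L b3@8:L]
Beat 4 (L): throw ball4 h=5 -> lands@9:R; in-air after throw: [b1@5:R b2@6:L b3@8:L b4@9:R]
Beat 5 (R): throw ball1 h=2 -> lands@7:R; in-air after throw: [b2@6:L b1@7:R b3@8:L b4@9:R]
Beat 6 (L): throw ball2 h=6 -> lands@12:L; in-air after throw: [b1@7:R b3@8:L b4@9:R b2@12:L]
Ball 2: thrown@1 h=2 -> first land @3; rethrown@3 h=3 -> second land @6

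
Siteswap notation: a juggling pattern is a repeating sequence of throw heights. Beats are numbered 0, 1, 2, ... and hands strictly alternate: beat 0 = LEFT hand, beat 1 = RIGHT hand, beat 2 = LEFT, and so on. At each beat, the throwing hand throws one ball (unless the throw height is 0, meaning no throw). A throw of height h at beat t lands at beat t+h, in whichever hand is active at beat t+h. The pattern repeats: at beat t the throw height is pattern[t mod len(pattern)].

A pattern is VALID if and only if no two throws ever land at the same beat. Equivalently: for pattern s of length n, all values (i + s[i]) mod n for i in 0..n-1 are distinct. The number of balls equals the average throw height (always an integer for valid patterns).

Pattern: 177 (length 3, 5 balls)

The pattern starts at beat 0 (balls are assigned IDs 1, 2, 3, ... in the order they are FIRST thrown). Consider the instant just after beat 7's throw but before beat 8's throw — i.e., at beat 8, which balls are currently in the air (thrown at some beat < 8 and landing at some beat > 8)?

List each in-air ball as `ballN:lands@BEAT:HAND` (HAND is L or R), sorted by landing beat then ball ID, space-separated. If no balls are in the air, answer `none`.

Beat 0 (L): throw ball1 h=1 -> lands@1:R; in-air after throw: [b1@1:R]
Beat 1 (R): throw ball1 h=7 -> lands@8:L; in-air after throw: [b1@8:L]
Beat 2 (L): throw ball2 h=7 -> lands@9:R; in-air after throw: [b1@8:L b2@9:R]
Beat 3 (R): throw ball3 h=1 -> lands@4:L; in-air after throw: [b3@4:L b1@8:L b2@9:R]
Beat 4 (L): throw ball3 h=7 -> lands@11:R; in-air after throw: [b1@8:L b2@9:R b3@11:R]
Beat 5 (R): throw ball4 h=7 -> lands@12:L; in-air after throw: [b1@8:L b2@9:R b3@11:R b4@12:L]
Beat 6 (L): throw ball5 h=1 -> lands@7:R; in-air after throw: [b5@7:R b1@8:L b2@9:R b3@11:R b4@12:L]
Beat 7 (R): throw ball5 h=7 -> lands@14:L; in-air after throw: [b1@8:L b2@9:R b3@11:R b4@12:L b5@14:L]
Beat 8 (L): throw ball1 h=7 -> lands@15:R; in-air after throw: [b2@9:R b3@11:R b4@12:L b5@14:L b1@15:R]

Answer: ball2:lands@9:R ball3:lands@11:R ball4:lands@12:L ball5:lands@14:L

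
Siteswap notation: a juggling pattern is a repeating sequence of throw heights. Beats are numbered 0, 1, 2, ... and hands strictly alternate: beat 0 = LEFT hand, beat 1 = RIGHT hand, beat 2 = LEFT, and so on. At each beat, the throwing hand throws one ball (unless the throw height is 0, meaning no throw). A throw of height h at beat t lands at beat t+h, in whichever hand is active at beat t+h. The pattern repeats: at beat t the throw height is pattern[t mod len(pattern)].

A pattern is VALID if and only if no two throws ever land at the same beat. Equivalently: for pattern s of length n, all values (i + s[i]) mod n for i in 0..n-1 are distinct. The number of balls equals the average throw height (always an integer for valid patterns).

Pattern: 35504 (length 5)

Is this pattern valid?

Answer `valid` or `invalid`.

Answer: invalid

Derivation:
i=0: (i + s[i]) mod n = (0 + 3) mod 5 = 3
i=1: (i + s[i]) mod n = (1 + 5) mod 5 = 1
i=2: (i + s[i]) mod n = (2 + 5) mod 5 = 2
i=3: (i + s[i]) mod n = (3 + 0) mod 5 = 3
i=4: (i + s[i]) mod n = (4 + 4) mod 5 = 3
Residues: [3, 1, 2, 3, 3], distinct: False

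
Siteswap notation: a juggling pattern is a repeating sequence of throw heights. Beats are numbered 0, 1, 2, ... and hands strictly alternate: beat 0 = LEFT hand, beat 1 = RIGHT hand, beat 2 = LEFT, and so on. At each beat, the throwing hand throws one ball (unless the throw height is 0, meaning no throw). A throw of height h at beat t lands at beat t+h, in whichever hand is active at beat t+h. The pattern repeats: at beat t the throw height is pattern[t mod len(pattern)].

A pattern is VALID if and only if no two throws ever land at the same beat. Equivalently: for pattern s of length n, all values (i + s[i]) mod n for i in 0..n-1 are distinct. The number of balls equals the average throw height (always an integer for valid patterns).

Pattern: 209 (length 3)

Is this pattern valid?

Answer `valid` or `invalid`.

Answer: invalid

Derivation:
i=0: (i + s[i]) mod n = (0 + 2) mod 3 = 2
i=1: (i + s[i]) mod n = (1 + 0) mod 3 = 1
i=2: (i + s[i]) mod n = (2 + 9) mod 3 = 2
Residues: [2, 1, 2], distinct: False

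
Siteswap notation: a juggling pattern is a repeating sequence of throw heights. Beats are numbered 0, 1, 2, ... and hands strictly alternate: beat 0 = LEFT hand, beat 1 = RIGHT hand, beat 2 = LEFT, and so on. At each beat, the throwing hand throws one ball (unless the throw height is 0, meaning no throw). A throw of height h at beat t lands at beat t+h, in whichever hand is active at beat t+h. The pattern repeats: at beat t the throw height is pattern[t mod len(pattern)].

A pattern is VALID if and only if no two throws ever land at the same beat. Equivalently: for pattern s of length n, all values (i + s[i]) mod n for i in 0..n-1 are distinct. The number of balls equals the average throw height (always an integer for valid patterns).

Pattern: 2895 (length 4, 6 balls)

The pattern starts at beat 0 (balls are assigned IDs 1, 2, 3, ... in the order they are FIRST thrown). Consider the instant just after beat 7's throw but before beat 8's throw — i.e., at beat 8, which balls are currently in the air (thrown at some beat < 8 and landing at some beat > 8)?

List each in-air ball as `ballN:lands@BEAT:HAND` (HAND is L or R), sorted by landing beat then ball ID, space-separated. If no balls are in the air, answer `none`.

Answer: ball2:lands@9:R ball1:lands@11:R ball6:lands@12:L ball5:lands@13:R ball4:lands@15:R

Derivation:
Beat 0 (L): throw ball1 h=2 -> lands@2:L; in-air after throw: [b1@2:L]
Beat 1 (R): throw ball2 h=8 -> lands@9:R; in-air after throw: [b1@2:L b2@9:R]
Beat 2 (L): throw ball1 h=9 -> lands@11:R; in-air after throw: [b2@9:R b1@11:R]
Beat 3 (R): throw ball3 h=5 -> lands@8:L; in-air after throw: [b3@8:L b2@9:R b1@11:R]
Beat 4 (L): throw ball4 h=2 -> lands@6:L; in-air after throw: [b4@6:L b3@8:L b2@9:R b1@11:R]
Beat 5 (R): throw ball5 h=8 -> lands@13:R; in-air after throw: [b4@6:L b3@8:L b2@9:R b1@11:R b5@13:R]
Beat 6 (L): throw ball4 h=9 -> lands@15:R; in-air after throw: [b3@8:L b2@9:R b1@11:R b5@13:R b4@15:R]
Beat 7 (R): throw ball6 h=5 -> lands@12:L; in-air after throw: [b3@8:L b2@9:R b1@11:R b6@12:L b5@13:R b4@15:R]
Beat 8 (L): throw ball3 h=2 -> lands@10:L; in-air after throw: [b2@9:R b3@10:L b1@11:R b6@12:L b5@13:R b4@15:R]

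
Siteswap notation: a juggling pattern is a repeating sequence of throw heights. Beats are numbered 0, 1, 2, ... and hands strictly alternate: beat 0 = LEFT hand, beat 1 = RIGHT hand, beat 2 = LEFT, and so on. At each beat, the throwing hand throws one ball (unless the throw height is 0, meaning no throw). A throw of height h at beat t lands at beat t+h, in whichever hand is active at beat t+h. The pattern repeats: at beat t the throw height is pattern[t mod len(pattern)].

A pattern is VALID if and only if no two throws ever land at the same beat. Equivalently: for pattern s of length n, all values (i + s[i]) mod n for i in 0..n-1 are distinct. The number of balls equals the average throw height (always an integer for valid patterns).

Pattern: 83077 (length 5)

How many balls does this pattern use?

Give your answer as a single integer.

Answer: 5

Derivation:
Pattern = [8, 3, 0, 7, 7], length n = 5
  position 0: throw height = 8, running sum = 8
  position 1: throw height = 3, running sum = 11
  position 2: throw height = 0, running sum = 11
  position 3: throw height = 7, running sum = 18
  position 4: throw height = 7, running sum = 25
Total sum = 25; balls = sum / n = 25 / 5 = 5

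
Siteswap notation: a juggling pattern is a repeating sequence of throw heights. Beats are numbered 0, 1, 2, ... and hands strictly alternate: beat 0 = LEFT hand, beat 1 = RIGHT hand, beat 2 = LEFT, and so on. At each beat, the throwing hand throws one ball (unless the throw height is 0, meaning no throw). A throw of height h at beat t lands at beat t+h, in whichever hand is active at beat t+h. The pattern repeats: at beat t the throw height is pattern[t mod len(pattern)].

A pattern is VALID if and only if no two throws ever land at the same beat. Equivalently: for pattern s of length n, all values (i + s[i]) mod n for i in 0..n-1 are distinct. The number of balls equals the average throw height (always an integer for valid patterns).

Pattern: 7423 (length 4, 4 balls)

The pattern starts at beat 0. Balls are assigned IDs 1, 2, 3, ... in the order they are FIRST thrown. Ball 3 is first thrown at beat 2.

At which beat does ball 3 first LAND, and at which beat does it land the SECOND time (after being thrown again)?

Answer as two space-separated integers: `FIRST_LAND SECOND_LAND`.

Answer: 4 11

Derivation:
Beat 0 (L): throw ball1 h=7 -> lands@7:R; in-air after throw: [b1@7:R]
Beat 1 (R): throw ball2 h=4 -> lands@5:R; in-air after throw: [b2@5:R b1@7:R]
Beat 2 (L): throw ball3 h=2 -> lands@4:L; in-air after throw: [b3@4:L b2@5:R b1@7:R]
Beat 3 (R): throw ball4 h=3 -> lands@6:L; in-air after throw: [b3@4:L b2@5:R b4@6:L b1@7:R]
Beat 4 (L): throw ball3 h=7 -> lands@11:R; in-air after throw: [b2@5:R b4@6:L b1@7:R b3@11:R]
Beat 5 (R): throw ball2 h=4 -> lands@9:R; in-air after throw: [b4@6:L b1@7:R b2@9:R b3@11:R]
Beat 6 (L): throw ball4 h=2 -> lands@8:L; in-air after throw: [b1@7:R b4@8:L b2@9:R b3@11:R]
Beat 7 (R): throw ball1 h=3 -> lands@10:L; in-air after throw: [b4@8:L b2@9:R b1@10:L b3@11:R]
Beat 8 (L): throw ball4 h=7 -> lands@15:R; in-air after throw: [b2@9:R b1@10:L b3@11:R b4@15:R]
Beat 9 (R): throw ball2 h=4 -> lands@13:R; in-air after throw: [b1@10:L b3@11:R b2@13:R b4@15:R]
Beat 10 (L): throw ball1 h=2 -> lands@12:L; in-air after throw: [b3@11:R b1@12:L b2@13:R b4@15:R]
Beat 11 (R): throw ball3 h=3 -> lands@14:L; in-air after throw: [b1@12:L b2@13:R b3@14:L b4@15:R]
Ball 3: thrown@2 h=2 -> first land @4; rethrown@4 h=7 -> second land @11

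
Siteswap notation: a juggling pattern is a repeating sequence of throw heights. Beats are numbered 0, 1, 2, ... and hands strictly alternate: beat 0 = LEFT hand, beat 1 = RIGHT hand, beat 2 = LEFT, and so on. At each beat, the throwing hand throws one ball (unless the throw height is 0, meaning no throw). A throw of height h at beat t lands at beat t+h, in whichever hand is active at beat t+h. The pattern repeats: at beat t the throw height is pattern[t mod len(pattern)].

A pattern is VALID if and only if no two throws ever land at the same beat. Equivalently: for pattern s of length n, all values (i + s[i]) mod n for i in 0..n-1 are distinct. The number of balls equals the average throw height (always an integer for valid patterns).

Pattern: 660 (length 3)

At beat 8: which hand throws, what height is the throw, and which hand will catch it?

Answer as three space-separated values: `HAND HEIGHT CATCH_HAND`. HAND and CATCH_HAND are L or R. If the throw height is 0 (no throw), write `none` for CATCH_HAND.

Beat 8: 8 mod 2 = 0, so hand = L
Throw height = pattern[8 mod 3] = pattern[2] = 0

Answer: L 0 none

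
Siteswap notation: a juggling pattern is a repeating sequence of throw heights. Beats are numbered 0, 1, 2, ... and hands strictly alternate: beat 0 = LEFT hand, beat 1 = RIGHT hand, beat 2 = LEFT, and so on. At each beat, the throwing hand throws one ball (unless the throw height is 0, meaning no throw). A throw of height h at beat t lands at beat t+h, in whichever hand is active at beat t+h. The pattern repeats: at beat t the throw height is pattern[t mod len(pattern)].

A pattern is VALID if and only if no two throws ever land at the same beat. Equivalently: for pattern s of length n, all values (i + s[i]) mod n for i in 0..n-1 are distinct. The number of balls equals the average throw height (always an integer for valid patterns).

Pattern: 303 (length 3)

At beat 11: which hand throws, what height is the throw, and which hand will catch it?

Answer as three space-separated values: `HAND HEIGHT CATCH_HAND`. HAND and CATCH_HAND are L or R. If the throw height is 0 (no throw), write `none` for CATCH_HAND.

Beat 11: 11 mod 2 = 1, so hand = R
Throw height = pattern[11 mod 3] = pattern[2] = 3
Lands at beat 11+3=14, 14 mod 2 = 0, so catch hand = L

Answer: R 3 L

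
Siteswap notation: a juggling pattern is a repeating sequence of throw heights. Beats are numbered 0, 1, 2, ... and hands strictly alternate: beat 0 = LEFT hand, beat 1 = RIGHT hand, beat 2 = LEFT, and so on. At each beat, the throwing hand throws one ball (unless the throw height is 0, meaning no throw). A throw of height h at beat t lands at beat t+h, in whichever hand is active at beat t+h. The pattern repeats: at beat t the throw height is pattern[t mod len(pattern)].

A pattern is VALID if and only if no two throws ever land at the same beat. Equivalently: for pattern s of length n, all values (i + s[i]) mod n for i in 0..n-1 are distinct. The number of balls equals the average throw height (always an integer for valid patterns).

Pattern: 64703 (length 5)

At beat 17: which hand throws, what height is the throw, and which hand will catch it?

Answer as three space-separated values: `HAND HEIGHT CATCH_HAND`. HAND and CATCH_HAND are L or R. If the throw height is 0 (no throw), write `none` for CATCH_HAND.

Answer: R 7 L

Derivation:
Beat 17: 17 mod 2 = 1, so hand = R
Throw height = pattern[17 mod 5] = pattern[2] = 7
Lands at beat 17+7=24, 24 mod 2 = 0, so catch hand = L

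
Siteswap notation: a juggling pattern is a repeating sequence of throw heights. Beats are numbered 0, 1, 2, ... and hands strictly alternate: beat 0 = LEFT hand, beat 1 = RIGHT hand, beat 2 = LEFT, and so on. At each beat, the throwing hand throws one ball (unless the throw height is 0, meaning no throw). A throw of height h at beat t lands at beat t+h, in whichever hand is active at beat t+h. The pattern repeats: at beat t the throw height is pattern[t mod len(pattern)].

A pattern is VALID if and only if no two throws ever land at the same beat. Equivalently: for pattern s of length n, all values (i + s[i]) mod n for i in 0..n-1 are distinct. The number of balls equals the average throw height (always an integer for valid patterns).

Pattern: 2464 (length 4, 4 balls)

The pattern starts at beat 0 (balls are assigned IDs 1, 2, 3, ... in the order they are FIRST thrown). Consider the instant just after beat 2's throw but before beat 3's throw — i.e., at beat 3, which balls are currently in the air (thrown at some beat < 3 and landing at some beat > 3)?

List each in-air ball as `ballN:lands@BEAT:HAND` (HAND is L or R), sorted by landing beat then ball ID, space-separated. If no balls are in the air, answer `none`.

Beat 0 (L): throw ball1 h=2 -> lands@2:L; in-air after throw: [b1@2:L]
Beat 1 (R): throw ball2 h=4 -> lands@5:R; in-air after throw: [b1@2:L b2@5:R]
Beat 2 (L): throw ball1 h=6 -> lands@8:L; in-air after throw: [b2@5:R b1@8:L]
Beat 3 (R): throw ball3 h=4 -> lands@7:R; in-air after throw: [b2@5:R b3@7:R b1@8:L]

Answer: ball2:lands@5:R ball1:lands@8:L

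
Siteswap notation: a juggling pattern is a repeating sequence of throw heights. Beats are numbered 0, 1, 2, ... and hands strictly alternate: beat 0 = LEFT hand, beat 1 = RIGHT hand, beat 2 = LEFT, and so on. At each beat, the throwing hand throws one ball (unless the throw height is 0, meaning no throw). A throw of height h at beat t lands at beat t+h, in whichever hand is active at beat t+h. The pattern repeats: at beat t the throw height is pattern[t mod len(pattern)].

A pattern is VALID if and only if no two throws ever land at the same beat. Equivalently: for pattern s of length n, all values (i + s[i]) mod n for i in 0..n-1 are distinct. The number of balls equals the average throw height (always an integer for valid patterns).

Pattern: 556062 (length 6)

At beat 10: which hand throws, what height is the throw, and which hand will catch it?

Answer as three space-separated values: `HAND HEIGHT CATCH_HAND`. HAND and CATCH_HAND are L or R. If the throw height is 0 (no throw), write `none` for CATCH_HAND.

Beat 10: 10 mod 2 = 0, so hand = L
Throw height = pattern[10 mod 6] = pattern[4] = 6
Lands at beat 10+6=16, 16 mod 2 = 0, so catch hand = L

Answer: L 6 L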